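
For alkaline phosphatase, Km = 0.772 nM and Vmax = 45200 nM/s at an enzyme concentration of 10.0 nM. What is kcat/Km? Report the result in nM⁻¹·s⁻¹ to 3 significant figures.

5850 nM⁻¹·s⁻¹

kcat = Vmax/[E]total = 45200/10.0 = 4520 s⁻¹.
kcat/Km = 4520/0.772 = 5850 nM⁻¹·s⁻¹.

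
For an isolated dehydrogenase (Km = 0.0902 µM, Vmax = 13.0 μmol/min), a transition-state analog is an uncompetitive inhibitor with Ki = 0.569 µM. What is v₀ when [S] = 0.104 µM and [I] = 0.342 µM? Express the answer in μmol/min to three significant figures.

5.27 μmol/min

α = 1 + [I]/Ki = 1 + 0.342/0.569 = 1.601.
For an uncompetitive inhibitor, both parameters are divided by α, giving Vmax/α and Km/α: Km,app = 0.0563 µM, Vmax,app = 8.12 μmol/min.
v = Vmax,app·[S]/(Km,app + [S]) = 8.12 × 0.104/(0.0563 + 0.104) = 5.27 μmol/min.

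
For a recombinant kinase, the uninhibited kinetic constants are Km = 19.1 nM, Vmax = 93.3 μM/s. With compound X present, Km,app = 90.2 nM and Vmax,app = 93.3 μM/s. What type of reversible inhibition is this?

competitive

Km increases (19.1 → 90.2 nM) while Vmax is unchanged — the hallmark of competitive inhibition.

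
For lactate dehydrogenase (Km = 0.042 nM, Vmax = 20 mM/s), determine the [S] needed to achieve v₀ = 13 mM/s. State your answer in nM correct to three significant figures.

Rearranging v = Vmax[S]/(Km+[S]) gives [S] = Km·v/(Vmax − v).
[S] = 0.042 × 13 / (20 − 13) = 0.5460/7.000 = 0.0780 nM.

0.0780 nM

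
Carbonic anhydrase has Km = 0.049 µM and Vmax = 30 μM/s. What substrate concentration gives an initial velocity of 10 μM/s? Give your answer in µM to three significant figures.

Rearranging v = Vmax[S]/(Km+[S]) gives [S] = Km·v/(Vmax − v).
[S] = 0.049 × 10 / (30 − 10) = 0.4900/20.00 = 0.0245 µM.

0.0245 µM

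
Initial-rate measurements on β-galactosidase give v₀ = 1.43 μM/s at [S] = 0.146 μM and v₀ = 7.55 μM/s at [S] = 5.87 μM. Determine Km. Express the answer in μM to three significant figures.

0.719 μM

In reciprocal form, 1/v = (Km/Vmax)·(1/[S]) + 1/Vmax. The two points give (1/[S], 1/v) = (6.849, 0.6993) and (0.1704, 0.1325).
Slope = (0.6993 − 0.1325)/(6.849 − 0.1704) = 0.08487; intercept = 0.6993 − 0.08487×6.849 = 0.1180.
Vmax = 1/intercept = 8.48 μM/s; Km = slope × Vmax = 0.08487 × 8.48 = 0.719 μM.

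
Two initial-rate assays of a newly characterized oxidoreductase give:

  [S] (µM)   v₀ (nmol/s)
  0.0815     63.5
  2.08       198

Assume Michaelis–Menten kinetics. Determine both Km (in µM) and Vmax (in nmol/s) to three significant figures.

In reciprocal form, 1/v = (Km/Vmax)·(1/[S]) + 1/Vmax. The two points give (1/[S], 1/v) = (12.27, 0.01575) and (0.4808, 0.005051).
Slope = (0.01575 − 0.005051)/(12.27 − 0.4808) = 0.0009074; intercept = 0.01575 − 0.0009074×12.27 = 0.004614.
Vmax = 1/intercept = 217 nmol/s; Km = slope × Vmax = 0.0009074 × 217 = 0.197 µM.

Km = 0.197 µM; Vmax = 217 nmol/s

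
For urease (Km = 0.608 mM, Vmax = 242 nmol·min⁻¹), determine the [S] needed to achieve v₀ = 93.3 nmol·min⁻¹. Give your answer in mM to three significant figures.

0.381 mM

The required fractional saturation is v/Vmax = 93.3/242 = 0.3855.
Then [S]/(Km+[S]) = 0.3855 ⇒ [S] = 0.608 × 0.3855/(1 − 0.3855) = 0.381 mM.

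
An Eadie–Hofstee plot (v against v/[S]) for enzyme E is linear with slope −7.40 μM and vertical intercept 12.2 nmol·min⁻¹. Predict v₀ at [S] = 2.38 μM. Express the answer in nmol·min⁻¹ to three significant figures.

In the Eadie–Hofstee form v = Vmax − Km·(v/[S]), the slope is −Km and the intercept is Vmax, so Km = 7.40 μM and Vmax = 12.2 nmol·min⁻¹.
v = 12.2 × 2.38/(7.40 + 2.38) = 2.97 nmol·min⁻¹.

2.97 nmol·min⁻¹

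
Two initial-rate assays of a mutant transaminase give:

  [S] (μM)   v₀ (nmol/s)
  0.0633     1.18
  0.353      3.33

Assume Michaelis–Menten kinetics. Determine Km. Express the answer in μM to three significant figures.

From v = Vmax[S]/(Km+[S]), each point gives Vmax = v(Km+[S])/[S].
Equating: 1.18(Km+0.0633)/0.0633 = 3.33(Km+0.353)/0.353.
18.64·Km + 1.18 = 9.433·Km + 3.33, so (18.64 − 9.433)·Km = 3.33 − 1.18.
Km = 2.150/9.208 = 0.233 μM; then Vmax = 1.18(0.233+0.0633)/0.0633 = 5.53 nmol/s.

0.233 μM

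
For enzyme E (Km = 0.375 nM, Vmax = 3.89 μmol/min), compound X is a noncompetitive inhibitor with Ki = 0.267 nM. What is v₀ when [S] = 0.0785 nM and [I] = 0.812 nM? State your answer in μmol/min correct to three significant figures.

0.167 μmol/min

With α = 1 + [I]/Ki = 1 + 0.812/0.267 = 4.041, the noncompetitive rate law is v = (Vmax/α)·[S] / (Km + [S]).
v = (3.89/4.041)×0.0785 / (0.375 + 0.0785) = 0.07556/0.4535 = 0.167 μmol/min.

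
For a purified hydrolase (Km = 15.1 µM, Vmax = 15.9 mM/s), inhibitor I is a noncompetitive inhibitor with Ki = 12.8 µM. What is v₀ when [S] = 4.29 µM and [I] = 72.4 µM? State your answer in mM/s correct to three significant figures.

0.529 mM/s

α = 1 + [I]/Ki = 1 + 72.4/12.8 = 6.656.
For a noncompetitive inhibitor, Vmax is reduced to Vmax/α while Km is unchanged: Km,app = 15.1 µM, Vmax,app = 2.39 mM/s.
v = Vmax,app·[S]/(Km,app + [S]) = 2.39 × 4.29/(15.1 + 4.29) = 0.529 mM/s.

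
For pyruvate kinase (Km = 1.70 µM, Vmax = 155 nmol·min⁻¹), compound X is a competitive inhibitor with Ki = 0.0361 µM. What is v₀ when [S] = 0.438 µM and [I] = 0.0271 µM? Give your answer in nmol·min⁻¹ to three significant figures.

19.9 nmol·min⁻¹

α = 1 + [I]/Ki = 1 + 0.0271/0.0361 = 1.751.
For a competitive inhibitor, Vmax is unchanged and the apparent Km becomes α·Km: Km,app = 2.98 µM, Vmax,app = 155 nmol·min⁻¹.
v = Vmax,app·[S]/(Km,app + [S]) = 155 × 0.438/(2.98 + 0.438) = 19.9 nmol·min⁻¹.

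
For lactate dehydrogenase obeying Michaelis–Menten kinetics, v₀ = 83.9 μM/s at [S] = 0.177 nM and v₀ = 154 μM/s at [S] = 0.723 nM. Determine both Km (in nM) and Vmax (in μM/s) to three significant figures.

Km = 0.269 nM; Vmax = 211 μM/s

In reciprocal form, 1/v = (Km/Vmax)·(1/[S]) + 1/Vmax. The two points give (1/[S], 1/v) = (5.650, 0.01192) and (1.383, 0.006494).
Slope = (0.01192 − 0.006494)/(5.650 − 1.383) = 0.001272; intercept = 0.01192 − 0.001272×5.650 = 0.004735.
Vmax = 1/intercept = 211 μM/s; Km = slope × Vmax = 0.001272 × 211 = 0.269 nM.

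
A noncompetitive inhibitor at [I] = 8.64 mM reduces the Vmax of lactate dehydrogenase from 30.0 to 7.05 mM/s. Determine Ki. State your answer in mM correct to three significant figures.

Noncompetitive: Vmax,app = Vmax/α with α = 1 + [I]/Ki.
α = Vmax/Vmax,app = 30.0/7.05 = 4.255.
Since α = 1 + [I]/Ki, [I]/Ki = 4.255 − 1 = 3.255 and Ki = 8.64/3.255 = 2.65 mM.

2.65 mM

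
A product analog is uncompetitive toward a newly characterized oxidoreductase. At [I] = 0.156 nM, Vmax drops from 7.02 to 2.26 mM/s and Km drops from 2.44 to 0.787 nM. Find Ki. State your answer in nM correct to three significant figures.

Uncompetitive: Vmax,app = Vmax/α (and Km,app = Km/α) with α = 1 + [I]/Ki.
α = Vmax/Vmax,app = 7.02/2.26 = 3.106.
Ki = [I]/(α − 1) = 0.156/2.106 = 0.0741 nM.

0.0741 nM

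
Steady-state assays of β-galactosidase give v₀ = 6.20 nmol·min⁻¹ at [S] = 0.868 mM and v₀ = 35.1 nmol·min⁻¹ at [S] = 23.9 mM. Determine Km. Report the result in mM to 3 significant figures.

5.09 mM

From v = Vmax[S]/(Km+[S]), each point gives Vmax = v(Km+[S])/[S].
Equating: 6.20(Km+0.868)/0.868 = 35.1(Km+23.9)/23.9.
7.143·Km + 6.20 = 1.469·Km + 35.1, so (7.143 − 1.469)·Km = 35.1 − 6.20.
Km = 28.90/5.674 = 5.09 mM; then Vmax = 6.20(5.09+0.868)/0.868 = 42.6 nmol·min⁻¹.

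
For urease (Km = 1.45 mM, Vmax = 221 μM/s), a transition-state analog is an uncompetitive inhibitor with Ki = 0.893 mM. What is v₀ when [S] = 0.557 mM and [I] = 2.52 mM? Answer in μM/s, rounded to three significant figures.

With α = 1 + [I]/Ki = 1 + 2.52/0.893 = 3.822, the uncompetitive rate law is v = (Vmax/α)·[S] / (Km/α + [S]).
v = (221/3.822)×0.557 / (1.45/3.822 + 0.557) = 32.21/0.9364 = 34.4 μM/s.

34.4 μM/s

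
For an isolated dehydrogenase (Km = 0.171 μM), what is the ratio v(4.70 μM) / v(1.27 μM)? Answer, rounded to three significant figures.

1.09

The fractional saturations are [S]/(Km+[S]) = 1.27/1.441 = 0.8813 and 4.70/4.871 = 0.9649.
v₂/v₁ is just their ratio: 0.9649/0.8813 = 1.09.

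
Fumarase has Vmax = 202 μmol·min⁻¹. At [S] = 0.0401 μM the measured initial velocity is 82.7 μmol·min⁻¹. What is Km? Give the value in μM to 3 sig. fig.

From v = Vmax[S]/(Km+[S]), Km = [S](Vmax − v)/v.
Km = 0.0401 × (202 − 82.7) / 82.7 = 4.784/82.7 = 0.0578 μM.

0.0578 μM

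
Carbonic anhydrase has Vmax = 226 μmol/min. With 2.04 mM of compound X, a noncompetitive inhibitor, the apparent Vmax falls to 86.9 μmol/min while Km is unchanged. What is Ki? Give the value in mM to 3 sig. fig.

1.27 mM

Noncompetitive: Vmax,app = Vmax/α with α = 1 + [I]/Ki.
α = Vmax/Vmax,app = 226/86.9 = 2.601.
Since α = 1 + [I]/Ki, [I]/Ki = 2.601 − 1 = 1.601 and Ki = 2.04/1.601 = 1.27 mM.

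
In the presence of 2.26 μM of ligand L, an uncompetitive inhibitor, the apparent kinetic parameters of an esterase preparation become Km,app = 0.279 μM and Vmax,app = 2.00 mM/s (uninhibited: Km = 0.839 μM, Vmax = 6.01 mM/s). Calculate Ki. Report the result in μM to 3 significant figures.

Uncompetitive: Vmax,app = Vmax/α (and Km,app = Km/α) with α = 1 + [I]/Ki.
α = Vmax/Vmax,app = 6.01/2.00 = 3.005.
Ki = [I]/(α − 1) = 2.26/2.005 = 1.13 μM.

1.13 μM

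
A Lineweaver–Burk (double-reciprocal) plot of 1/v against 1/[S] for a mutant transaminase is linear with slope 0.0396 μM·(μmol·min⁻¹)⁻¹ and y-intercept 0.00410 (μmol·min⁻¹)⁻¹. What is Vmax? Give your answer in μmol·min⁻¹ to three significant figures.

The y-intercept of a Lineweaver–Burk plot equals 1/Vmax, so Vmax = 1/0.00410 = 244 μmol·min⁻¹.

244 μmol·min⁻¹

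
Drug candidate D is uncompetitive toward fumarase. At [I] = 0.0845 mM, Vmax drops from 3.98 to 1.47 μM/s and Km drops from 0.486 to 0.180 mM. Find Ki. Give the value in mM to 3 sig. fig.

Uncompetitive: Vmax,app = Vmax/α (and Km,app = Km/α) with α = 1 + [I]/Ki.
α = Vmax/Vmax,app = 3.98/1.47 = 2.707.
Since α = 1 + [I]/Ki, [I]/Ki = 2.707 − 1 = 1.707 and Ki = 0.0845/1.707 = 0.0495 mM.

0.0495 mM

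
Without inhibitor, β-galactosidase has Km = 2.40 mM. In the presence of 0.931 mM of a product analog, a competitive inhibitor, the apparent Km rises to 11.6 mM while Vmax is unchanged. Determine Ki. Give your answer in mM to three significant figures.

Competitive: Km,app = α·Km with α = 1 + [I]/Ki.
α = Km,app/Km = 11.6/2.40 = 4.833.
Since α = 1 + [I]/Ki, [I]/Ki = 4.833 − 1 = 3.833 and Ki = 0.931/3.833 = 0.243 mM.

0.243 mM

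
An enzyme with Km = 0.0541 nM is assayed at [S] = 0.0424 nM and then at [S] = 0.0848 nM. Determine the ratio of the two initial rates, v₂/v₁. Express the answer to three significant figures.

Since Vmax cancels, v₂/v₁ = [S]₂(Km+[S]₁) / [S]₁(Km+[S]₂).
= 0.0848×(0.0541+0.0424) / (0.0424×(0.0541+0.0848)) = 0.008183/0.005889 = 1.39.

1.39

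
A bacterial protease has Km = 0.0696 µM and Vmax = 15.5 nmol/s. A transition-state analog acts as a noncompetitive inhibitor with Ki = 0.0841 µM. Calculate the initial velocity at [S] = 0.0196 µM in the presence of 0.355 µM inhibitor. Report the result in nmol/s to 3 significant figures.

With α = 1 + [I]/Ki = 1 + 0.355/0.0841 = 5.221, the noncompetitive rate law is v = (Vmax/α)·[S] / (Km + [S]).
v = (15.5/5.221)×0.0196 / (0.0696 + 0.0196) = 0.05819/0.08920 = 0.652 nmol/s.

0.652 nmol/s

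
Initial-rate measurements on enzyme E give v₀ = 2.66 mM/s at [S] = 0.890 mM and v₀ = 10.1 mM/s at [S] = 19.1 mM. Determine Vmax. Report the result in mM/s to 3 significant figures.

11.7 mM/s

In reciprocal form, 1/v = (Km/Vmax)·(1/[S]) + 1/Vmax. The two points give (1/[S], 1/v) = (1.124, 0.3759) and (0.05236, 0.09901).
Slope = (0.3759 − 0.09901)/(1.124 − 0.05236) = 0.2585; intercept = 0.3759 − 0.2585×1.124 = 0.08548.
Vmax = 1/intercept = 11.7 mM/s; Km = slope × Vmax = 0.2585 × 11.7 = 3.02 mM.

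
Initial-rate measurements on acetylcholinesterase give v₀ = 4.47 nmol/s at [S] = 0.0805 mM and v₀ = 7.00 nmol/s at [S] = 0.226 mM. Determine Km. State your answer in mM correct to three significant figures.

In reciprocal form, 1/v = (Km/Vmax)·(1/[S]) + 1/Vmax. The two points give (1/[S], 1/v) = (12.42, 0.2237) and (4.425, 0.1429).
Slope = (0.2237 − 0.1429)/(12.42 − 4.425) = 0.01011; intercept = 0.2237 − 0.01011×12.42 = 0.09812.
Vmax = 1/intercept = 10.2 nmol/s; Km = slope × Vmax = 0.01011 × 10.2 = 0.103 mM.

0.103 mM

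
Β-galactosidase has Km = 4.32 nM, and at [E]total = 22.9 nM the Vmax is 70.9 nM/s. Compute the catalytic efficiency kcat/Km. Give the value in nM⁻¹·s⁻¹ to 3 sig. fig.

0.717 nM⁻¹·s⁻¹

kcat = Vmax/[E]total = 70.9/22.9 = 3.10 s⁻¹.
kcat/Km = 3.10/4.32 = 0.717 nM⁻¹·s⁻¹.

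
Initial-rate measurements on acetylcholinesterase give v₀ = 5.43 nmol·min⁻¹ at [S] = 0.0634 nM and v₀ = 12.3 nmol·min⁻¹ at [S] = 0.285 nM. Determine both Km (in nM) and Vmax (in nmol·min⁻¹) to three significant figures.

In reciprocal form, 1/v = (Km/Vmax)·(1/[S]) + 1/Vmax. The two points give (1/[S], 1/v) = (15.77, 0.1842) and (3.509, 0.08130).
Slope = (0.1842 − 0.08130)/(15.77 − 3.509) = 0.008387; intercept = 0.1842 − 0.008387×15.77 = 0.05187.
Vmax = 1/intercept = 19.3 nmol·min⁻¹; Km = slope × Vmax = 0.008387 × 19.3 = 0.162 nM.

Km = 0.162 nM; Vmax = 19.3 nmol·min⁻¹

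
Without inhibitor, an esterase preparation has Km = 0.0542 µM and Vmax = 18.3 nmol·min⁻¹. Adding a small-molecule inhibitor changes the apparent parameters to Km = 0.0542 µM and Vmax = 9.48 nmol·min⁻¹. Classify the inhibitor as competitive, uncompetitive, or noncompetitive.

noncompetitive

Vmax decreases (18.3 → 9.48 nmol·min⁻¹) while Km is unchanged — pure noncompetitive inhibition.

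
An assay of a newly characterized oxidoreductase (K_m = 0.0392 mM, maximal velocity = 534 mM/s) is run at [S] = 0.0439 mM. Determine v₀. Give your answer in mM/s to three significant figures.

282 mM/s

v = Vmax·[S]/(Km + [S]) = 534 × 0.0439 / (0.0392 + 0.0439)
  = 23.44 / 0.08310 = 282 mM/s.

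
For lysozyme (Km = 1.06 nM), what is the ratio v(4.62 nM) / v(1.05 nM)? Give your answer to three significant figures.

1.63

Since Vmax cancels, v₂/v₁ = [S]₂(Km+[S]₁) / [S]₁(Km+[S]₂).
= 4.62×(1.06+1.05) / (1.05×(1.06+4.62)) = 9.748/5.964 = 1.63.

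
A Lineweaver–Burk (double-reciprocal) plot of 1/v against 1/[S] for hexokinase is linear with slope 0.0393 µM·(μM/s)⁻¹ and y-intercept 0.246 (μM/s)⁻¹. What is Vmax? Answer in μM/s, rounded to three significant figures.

4.07 μM/s

The y-intercept of a Lineweaver–Burk plot equals 1/Vmax, so Vmax = 1/0.246 = 4.07 μM/s.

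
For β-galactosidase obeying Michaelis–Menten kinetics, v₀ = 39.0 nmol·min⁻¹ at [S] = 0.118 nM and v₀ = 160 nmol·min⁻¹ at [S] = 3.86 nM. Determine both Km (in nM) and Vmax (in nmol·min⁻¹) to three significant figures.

In reciprocal form, 1/v = (Km/Vmax)·(1/[S]) + 1/Vmax. The two points give (1/[S], 1/v) = (8.475, 0.02564) and (0.2591, 0.006250).
Slope = (0.02564 − 0.006250)/(8.475 − 0.2591) = 0.002360; intercept = 0.02564 − 0.002360×8.475 = 0.005639.
Vmax = 1/intercept = 177 nmol·min⁻¹; Km = slope × Vmax = 0.002360 × 177 = 0.419 nM.

Km = 0.419 nM; Vmax = 177 nmol·min⁻¹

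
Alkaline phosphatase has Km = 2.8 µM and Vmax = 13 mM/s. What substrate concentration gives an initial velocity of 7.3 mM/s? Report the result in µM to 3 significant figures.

Rearranging v = Vmax[S]/(Km+[S]) gives [S] = Km·v/(Vmax − v).
[S] = 2.8 × 7.3 / (13 − 7.3) = 20.44/5.700 = 3.59 µM.

3.59 µM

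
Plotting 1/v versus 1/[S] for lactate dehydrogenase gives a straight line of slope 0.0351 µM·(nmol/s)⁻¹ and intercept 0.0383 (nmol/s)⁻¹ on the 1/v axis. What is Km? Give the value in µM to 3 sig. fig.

0.916 µM

y-intercept = 1/Vmax ⇒ Vmax = 26.1 nmol/s; slope = Km/Vmax ⇒ Km = slope × Vmax.
Km = 0.0351 × 26.1 = 0.916 µM.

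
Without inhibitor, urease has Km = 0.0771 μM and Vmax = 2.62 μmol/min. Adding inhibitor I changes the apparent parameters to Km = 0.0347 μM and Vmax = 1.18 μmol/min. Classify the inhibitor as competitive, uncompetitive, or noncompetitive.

Both Km and Vmax decrease by the same factor (~2.22-fold) — characteristic of uncompetitive inhibition.

uncompetitive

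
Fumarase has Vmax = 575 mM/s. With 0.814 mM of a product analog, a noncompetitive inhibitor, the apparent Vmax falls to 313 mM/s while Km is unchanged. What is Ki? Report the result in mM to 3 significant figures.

Noncompetitive: Vmax,app = Vmax/α with α = 1 + [I]/Ki.
α = Vmax/Vmax,app = 575/313 = 1.837.
Ki = [I]/(α − 1) = 0.814/0.8371 = 0.972 mM.

0.972 mM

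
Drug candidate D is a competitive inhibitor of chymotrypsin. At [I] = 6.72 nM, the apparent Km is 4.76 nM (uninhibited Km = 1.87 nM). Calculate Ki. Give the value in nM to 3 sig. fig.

Competitive: Km,app = α·Km with α = 1 + [I]/Ki.
α = Km,app/Km = 4.76/1.87 = 2.545.
Ki = [I]/(α − 1) = 6.72/1.545 = 4.35 nM.

4.35 nM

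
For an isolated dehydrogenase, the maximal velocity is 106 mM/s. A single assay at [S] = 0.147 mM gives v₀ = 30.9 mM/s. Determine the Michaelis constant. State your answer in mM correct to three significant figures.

v/Vmax = 30.9/106 = 0.2915 = [S]/(Km+[S]).
So Km + [S] = [S]/0.2915 = 0.5043 mM, giving Km = 0.5043 − 0.147 = 0.357 mM.

0.357 mM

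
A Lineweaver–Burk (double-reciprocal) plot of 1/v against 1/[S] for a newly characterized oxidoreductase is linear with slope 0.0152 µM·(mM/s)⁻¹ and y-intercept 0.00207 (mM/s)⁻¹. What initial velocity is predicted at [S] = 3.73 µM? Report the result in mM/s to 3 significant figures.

163 mM/s

The y-intercept is 1/Vmax, so Vmax = 1/0.00207 = 483 mM/s.
The slope is Km/Vmax, so Km = 0.0152 × 483 = 7.34 µM.
Then v = 483 × 3.73/(7.34 + 3.73) = 163 mM/s.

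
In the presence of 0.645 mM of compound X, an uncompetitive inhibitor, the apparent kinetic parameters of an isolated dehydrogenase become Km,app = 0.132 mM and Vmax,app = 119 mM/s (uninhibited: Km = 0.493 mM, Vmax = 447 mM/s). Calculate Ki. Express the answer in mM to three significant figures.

Uncompetitive: Vmax,app = Vmax/α (and Km,app = Km/α) with α = 1 + [I]/Ki.
α = Vmax/Vmax,app = 447/119 = 3.756.
Ki = [I]/(α − 1) = 0.645/2.756 = 0.234 mM.

0.234 mM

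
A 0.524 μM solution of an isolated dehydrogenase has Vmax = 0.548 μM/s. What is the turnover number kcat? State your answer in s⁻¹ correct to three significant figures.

kcat = Vmax/[E]total = 0.548 μM/s / 0.524 μM = 1.05 s⁻¹.

1.05 s⁻¹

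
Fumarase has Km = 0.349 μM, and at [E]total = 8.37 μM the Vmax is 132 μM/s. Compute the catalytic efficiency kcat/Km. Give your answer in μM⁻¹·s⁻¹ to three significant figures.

45.2 μM⁻¹·s⁻¹

kcat = Vmax/[E]total = 132/8.37 = 15.8 s⁻¹.
kcat/Km = 15.8/0.349 = 45.2 μM⁻¹·s⁻¹.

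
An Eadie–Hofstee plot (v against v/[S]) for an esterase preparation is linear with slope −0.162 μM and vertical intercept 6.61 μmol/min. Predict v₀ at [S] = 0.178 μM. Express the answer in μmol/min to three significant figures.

In the Eadie–Hofstee form v = Vmax − Km·(v/[S]), the slope is −Km and the intercept is Vmax, so Km = 0.162 μM and Vmax = 6.61 μmol/min.
v = 6.61 × 0.178/(0.162 + 0.178) = 3.46 μmol/min.

3.46 μmol/min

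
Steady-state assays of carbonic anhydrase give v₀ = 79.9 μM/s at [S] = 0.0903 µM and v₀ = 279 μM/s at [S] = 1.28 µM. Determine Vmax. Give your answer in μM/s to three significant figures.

344 μM/s

From v = Vmax[S]/(Km+[S]), each point gives Vmax = v(Km+[S])/[S].
Equating: 79.9(Km+0.0903)/0.0903 = 279(Km+1.28)/1.28.
884.8·Km + 79.9 = 218.0·Km + 279, so (884.8 − 218.0)·Km = 279 − 79.9.
Km = 199.1/666.9 = 0.299 µM; then Vmax = 79.9(0.299+0.0903)/0.0903 = 344 μM/s.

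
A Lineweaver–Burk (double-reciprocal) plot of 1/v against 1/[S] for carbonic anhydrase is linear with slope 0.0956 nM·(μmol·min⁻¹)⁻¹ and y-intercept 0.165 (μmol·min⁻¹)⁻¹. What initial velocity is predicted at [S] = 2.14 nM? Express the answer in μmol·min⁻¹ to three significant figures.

4.77 μmol·min⁻¹

The y-intercept is 1/Vmax, so Vmax = 1/0.165 = 6.06 μmol·min⁻¹.
The slope is Km/Vmax, so Km = 0.0956 × 6.06 = 0.579 nM.
Then v = 6.06 × 2.14/(0.579 + 2.14) = 4.77 μmol·min⁻¹.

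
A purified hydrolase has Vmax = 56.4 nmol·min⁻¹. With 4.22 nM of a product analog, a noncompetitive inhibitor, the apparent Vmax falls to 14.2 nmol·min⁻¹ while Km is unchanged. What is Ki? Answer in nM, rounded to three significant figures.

Noncompetitive: Vmax,app = Vmax/α with α = 1 + [I]/Ki.
α = Vmax/Vmax,app = 56.4/14.2 = 3.972.
Since α = 1 + [I]/Ki, [I]/Ki = 3.972 − 1 = 2.972 and Ki = 4.22/2.972 = 1.42 nM.

1.42 nM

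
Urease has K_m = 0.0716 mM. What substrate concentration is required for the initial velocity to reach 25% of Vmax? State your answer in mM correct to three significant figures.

0.0239 mM

v/Vmax = [S]/(Km+[S]) = 0.25, so [S] = Km·0.25/(1 − 0.25) = 0.0716 × 0.3333.
[S] = 0.0239 mM.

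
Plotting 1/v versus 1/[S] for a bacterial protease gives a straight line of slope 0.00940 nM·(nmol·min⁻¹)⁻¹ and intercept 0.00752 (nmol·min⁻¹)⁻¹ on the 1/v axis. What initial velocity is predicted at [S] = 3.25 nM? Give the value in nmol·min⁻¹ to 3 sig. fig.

The y-intercept is 1/Vmax, so Vmax = 1/0.00752 = 133 nmol·min⁻¹.
The slope is Km/Vmax, so Km = 0.00940 × 133 = 1.25 nM.
Then v = 133 × 3.25/(1.25 + 3.25) = 96.0 nmol·min⁻¹.

96.0 nmol·min⁻¹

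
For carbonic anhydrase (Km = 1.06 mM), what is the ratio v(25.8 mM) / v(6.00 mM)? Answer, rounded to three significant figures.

Since Vmax cancels, v₂/v₁ = [S]₂(Km+[S]₁) / [S]₁(Km+[S]₂).
= 25.8×(1.06+6.00) / (6.00×(1.06+25.8)) = 182.1/161.2 = 1.13.

1.13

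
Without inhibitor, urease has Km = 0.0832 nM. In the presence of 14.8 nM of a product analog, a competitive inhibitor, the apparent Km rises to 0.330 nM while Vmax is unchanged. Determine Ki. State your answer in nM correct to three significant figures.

4.99 nM

Competitive: Km,app = α·Km with α = 1 + [I]/Ki.
α = Km,app/Km = 0.330/0.0832 = 3.966.
Since α = 1 + [I]/Ki, [I]/Ki = 3.966 − 1 = 2.966 and Ki = 14.8/2.966 = 4.99 nM.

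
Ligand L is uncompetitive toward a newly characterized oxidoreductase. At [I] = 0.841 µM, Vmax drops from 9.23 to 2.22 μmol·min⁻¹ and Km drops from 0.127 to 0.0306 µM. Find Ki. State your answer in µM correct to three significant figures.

Uncompetitive: Vmax,app = Vmax/α (and Km,app = Km/α) with α = 1 + [I]/Ki.
α = Vmax/Vmax,app = 9.23/2.22 = 4.158.
Ki = [I]/(α − 1) = 0.841/3.158 = 0.266 µM.

0.266 µM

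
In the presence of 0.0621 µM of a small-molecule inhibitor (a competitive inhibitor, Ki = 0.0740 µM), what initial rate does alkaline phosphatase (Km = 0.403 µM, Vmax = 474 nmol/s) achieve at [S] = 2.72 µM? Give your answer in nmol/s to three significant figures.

α = 1 + [I]/Ki = 1 + 0.0621/0.0740 = 1.839.
For a competitive inhibitor, Vmax is unchanged and the apparent Km becomes α·Km: Km,app = 0.741 µM, Vmax,app = 474 nmol/s.
v = Vmax,app·[S]/(Km,app + [S]) = 474 × 2.72/(0.741 + 2.72) = 372 nmol/s.

372 nmol/s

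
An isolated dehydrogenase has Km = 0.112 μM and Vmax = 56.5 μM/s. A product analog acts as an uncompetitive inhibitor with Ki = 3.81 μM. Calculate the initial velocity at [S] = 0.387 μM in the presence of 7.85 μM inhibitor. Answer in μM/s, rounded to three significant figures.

With α = 1 + [I]/Ki = 1 + 7.85/3.81 = 3.060, the uncompetitive rate law is v = (Vmax/α)·[S] / (Km/α + [S]).
v = (56.5/3.060)×0.387 / (0.112/3.060 + 0.387) = 7.145/0.4236 = 16.9 μM/s.

16.9 μM/s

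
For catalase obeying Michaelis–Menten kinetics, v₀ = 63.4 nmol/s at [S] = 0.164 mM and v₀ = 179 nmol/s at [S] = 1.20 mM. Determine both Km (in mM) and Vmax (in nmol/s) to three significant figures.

From v = Vmax[S]/(Km+[S]), each point gives Vmax = v(Km+[S])/[S].
Equating: 63.4(Km+0.164)/0.164 = 179(Km+1.20)/1.20.
386.6·Km + 63.4 = 149.2·Km + 179, so (386.6 − 149.2)·Km = 179 − 63.4.
Km = 115.6/237.4 = 0.487 mM; then Vmax = 63.4(0.487+0.164)/0.164 = 252 nmol/s.

Km = 0.487 mM; Vmax = 252 nmol/s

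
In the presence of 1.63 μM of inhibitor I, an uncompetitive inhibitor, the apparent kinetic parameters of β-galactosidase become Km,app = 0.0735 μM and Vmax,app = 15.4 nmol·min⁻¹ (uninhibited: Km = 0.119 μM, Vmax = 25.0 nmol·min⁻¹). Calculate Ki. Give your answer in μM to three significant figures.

Uncompetitive: Vmax,app = Vmax/α (and Km,app = Km/α) with α = 1 + [I]/Ki.
α = Vmax/Vmax,app = 25.0/15.4 = 1.623.
Since α = 1 + [I]/Ki, [I]/Ki = 1.623 − 1 = 0.6234 and Ki = 1.63/0.6234 = 2.61 μM.

2.61 μM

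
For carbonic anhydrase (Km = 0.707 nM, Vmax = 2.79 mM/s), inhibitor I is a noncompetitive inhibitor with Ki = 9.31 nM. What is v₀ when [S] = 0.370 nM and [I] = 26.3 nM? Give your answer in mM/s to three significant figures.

0.251 mM/s

With α = 1 + [I]/Ki = 1 + 26.3/9.31 = 3.825, the noncompetitive rate law is v = (Vmax/α)·[S] / (Km + [S]).
v = (2.79/3.825)×0.370 / (0.707 + 0.370) = 0.2699/1.077 = 0.251 mM/s.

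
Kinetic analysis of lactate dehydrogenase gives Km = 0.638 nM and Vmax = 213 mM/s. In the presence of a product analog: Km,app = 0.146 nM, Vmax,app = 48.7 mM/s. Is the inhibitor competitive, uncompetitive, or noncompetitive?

uncompetitive

Both Km and Vmax decrease by the same factor (~4.37-fold) — characteristic of uncompetitive inhibition.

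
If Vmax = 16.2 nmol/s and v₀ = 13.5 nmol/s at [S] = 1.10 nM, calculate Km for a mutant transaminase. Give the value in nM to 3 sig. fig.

From v = Vmax[S]/(Km+[S]), Km = [S](Vmax − v)/v.
Km = 1.10 × (16.2 − 13.5) / 13.5 = 2.970/13.5 = 0.220 nM.

0.220 nM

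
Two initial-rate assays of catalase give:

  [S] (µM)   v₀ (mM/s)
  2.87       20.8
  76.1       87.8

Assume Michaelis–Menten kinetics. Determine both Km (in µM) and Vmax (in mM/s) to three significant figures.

Km = 11.0 µM; Vmax = 100 mM/s

In reciprocal form, 1/v = (Km/Vmax)·(1/[S]) + 1/Vmax. The two points give (1/[S], 1/v) = (0.3484, 0.04808) and (0.01314, 0.01139).
Slope = (0.04808 − 0.01139)/(0.3484 − 0.01314) = 0.1094; intercept = 0.04808 − 0.1094×0.3484 = 0.009952.
Vmax = 1/intercept = 100 mM/s; Km = slope × Vmax = 0.1094 × 100 = 11.0 µM.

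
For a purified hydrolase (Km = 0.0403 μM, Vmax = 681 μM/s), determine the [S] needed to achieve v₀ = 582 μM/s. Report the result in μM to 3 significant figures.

0.237 μM

The required fractional saturation is v/Vmax = 582/681 = 0.8546.
Then [S]/(Km+[S]) = 0.8546 ⇒ [S] = 0.0403 × 0.8546/(1 − 0.8546) = 0.237 μM.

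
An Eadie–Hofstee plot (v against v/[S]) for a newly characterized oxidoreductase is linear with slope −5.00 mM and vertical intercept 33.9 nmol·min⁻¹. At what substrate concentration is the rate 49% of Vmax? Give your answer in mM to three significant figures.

4.80 mM

The Eadie–Hofstee slope gives Km = 5.00 mM (slope = −Km).
v/Vmax = [S]/(Km+[S]) = 0.49 ⇒ [S] = Km·0.49/(1−0.49) = 5.00 × 0.9608 = 4.80 mM.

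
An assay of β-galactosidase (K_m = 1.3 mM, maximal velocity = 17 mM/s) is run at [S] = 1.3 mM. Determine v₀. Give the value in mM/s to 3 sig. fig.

8.50 mM/s

[S]/(Km+[S]) = 1.3/2.600 = 0.5000, the fractional saturation.
v = 0.5000 × Vmax = 0.5000 × 17 = 8.50 mM/s.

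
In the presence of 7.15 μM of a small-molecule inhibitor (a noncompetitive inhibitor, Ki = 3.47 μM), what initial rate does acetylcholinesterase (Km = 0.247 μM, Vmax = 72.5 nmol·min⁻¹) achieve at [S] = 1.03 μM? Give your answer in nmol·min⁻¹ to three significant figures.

With α = 1 + [I]/Ki = 1 + 7.15/3.47 = 3.061, the noncompetitive rate law is v = (Vmax/α)·[S] / (Km + [S]).
v = (72.5/3.061)×1.03 / (0.247 + 1.03) = 24.40/1.277 = 19.1 nmol·min⁻¹.

19.1 nmol·min⁻¹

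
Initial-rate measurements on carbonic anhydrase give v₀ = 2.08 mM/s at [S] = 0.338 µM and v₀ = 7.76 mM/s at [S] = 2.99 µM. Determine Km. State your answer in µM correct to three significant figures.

1.60 µM

In reciprocal form, 1/v = (Km/Vmax)·(1/[S]) + 1/Vmax. The two points give (1/[S], 1/v) = (2.959, 0.4808) and (0.3344, 0.1289).
Slope = (0.4808 − 0.1289)/(2.959 − 0.3344) = 0.1341; intercept = 0.4808 − 0.1341×2.959 = 0.08402.
Vmax = 1/intercept = 11.9 mM/s; Km = slope × Vmax = 0.1341 × 11.9 = 1.60 µM.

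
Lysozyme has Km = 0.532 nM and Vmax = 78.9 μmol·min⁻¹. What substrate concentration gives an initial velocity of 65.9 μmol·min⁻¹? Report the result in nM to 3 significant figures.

Rearranging v = Vmax[S]/(Km+[S]) gives [S] = Km·v/(Vmax − v).
[S] = 0.532 × 65.9 / (78.9 − 65.9) = 35.06/13.00 = 2.70 nM.

2.70 nM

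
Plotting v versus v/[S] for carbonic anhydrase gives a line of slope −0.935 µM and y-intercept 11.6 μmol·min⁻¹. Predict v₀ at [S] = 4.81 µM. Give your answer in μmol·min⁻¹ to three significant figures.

In the Eadie–Hofstee form v = Vmax − Km·(v/[S]), the slope is −Km and the intercept is Vmax, so Km = 0.935 µM and Vmax = 11.6 μmol·min⁻¹.
v = 11.6 × 4.81/(0.935 + 4.81) = 9.71 μmol·min⁻¹.

9.71 μmol·min⁻¹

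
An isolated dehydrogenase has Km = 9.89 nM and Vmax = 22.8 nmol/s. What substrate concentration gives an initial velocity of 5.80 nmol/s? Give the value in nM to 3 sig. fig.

The required fractional saturation is v/Vmax = 5.80/22.8 = 0.2544.
Then [S]/(Km+[S]) = 0.2544 ⇒ [S] = 9.89 × 0.2544/(1 − 0.2544) = 3.37 nM.

3.37 nM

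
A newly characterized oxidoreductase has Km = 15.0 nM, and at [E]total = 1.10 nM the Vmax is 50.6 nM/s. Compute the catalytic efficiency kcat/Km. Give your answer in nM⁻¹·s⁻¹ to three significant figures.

kcat = Vmax/[E]total = 50.6/1.10 = 46.0 s⁻¹.
kcat/Km = 46.0/15.0 = 3.07 nM⁻¹·s⁻¹.

3.07 nM⁻¹·s⁻¹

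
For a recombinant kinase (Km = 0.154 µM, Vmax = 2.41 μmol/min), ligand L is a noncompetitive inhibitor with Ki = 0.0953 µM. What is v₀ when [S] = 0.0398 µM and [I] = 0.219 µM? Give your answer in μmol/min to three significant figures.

0.150 μmol/min

With α = 1 + [I]/Ki = 1 + 0.219/0.0953 = 3.298, the noncompetitive rate law is v = (Vmax/α)·[S] / (Km + [S]).
v = (2.41/3.298)×0.0398 / (0.154 + 0.0398) = 0.02908/0.1938 = 0.150 μmol/min.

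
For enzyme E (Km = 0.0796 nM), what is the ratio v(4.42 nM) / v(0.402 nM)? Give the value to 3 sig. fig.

The fractional saturations are [S]/(Km+[S]) = 0.402/0.4816 = 0.8347 and 4.42/4.500 = 0.9823.
v₂/v₁ is just their ratio: 0.9823/0.8347 = 1.18.

1.18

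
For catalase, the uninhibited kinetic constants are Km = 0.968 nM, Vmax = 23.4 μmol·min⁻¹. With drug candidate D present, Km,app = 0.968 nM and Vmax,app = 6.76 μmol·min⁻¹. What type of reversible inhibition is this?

noncompetitive

Vmax decreases (23.4 → 6.76 μmol·min⁻¹) while Km is unchanged — pure noncompetitive inhibition.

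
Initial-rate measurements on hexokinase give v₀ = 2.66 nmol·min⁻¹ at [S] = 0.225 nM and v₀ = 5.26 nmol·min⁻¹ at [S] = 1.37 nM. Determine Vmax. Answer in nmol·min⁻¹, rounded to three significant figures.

6.51 nmol·min⁻¹

In reciprocal form, 1/v = (Km/Vmax)·(1/[S]) + 1/Vmax. The two points give (1/[S], 1/v) = (4.444, 0.3759) and (0.7299, 0.1901).
Slope = (0.3759 − 0.1901)/(4.444 − 0.7299) = 0.05003; intercept = 0.3759 − 0.05003×4.444 = 0.1536.
Vmax = 1/intercept = 6.51 nmol·min⁻¹; Km = slope × Vmax = 0.05003 × 6.51 = 0.326 nM.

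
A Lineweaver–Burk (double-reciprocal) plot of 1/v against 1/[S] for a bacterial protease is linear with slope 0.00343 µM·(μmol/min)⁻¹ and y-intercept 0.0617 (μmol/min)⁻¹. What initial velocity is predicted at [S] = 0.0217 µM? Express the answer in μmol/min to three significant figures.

4.55 μmol/min

The y-intercept is 1/Vmax, so Vmax = 1/0.0617 = 16.2 μmol/min.
The slope is Km/Vmax, so Km = 0.00343 × 16.2 = 0.0556 µM.
Then v = 16.2 × 0.0217/(0.0556 + 0.0217) = 4.55 μmol/min.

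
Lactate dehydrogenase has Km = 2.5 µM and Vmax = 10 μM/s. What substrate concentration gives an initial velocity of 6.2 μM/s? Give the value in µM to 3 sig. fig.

The required fractional saturation is v/Vmax = 6.2/10 = 0.6200.
Then [S]/(Km+[S]) = 0.6200 ⇒ [S] = 2.5 × 0.6200/(1 − 0.6200) = 4.08 µM.

4.08 µM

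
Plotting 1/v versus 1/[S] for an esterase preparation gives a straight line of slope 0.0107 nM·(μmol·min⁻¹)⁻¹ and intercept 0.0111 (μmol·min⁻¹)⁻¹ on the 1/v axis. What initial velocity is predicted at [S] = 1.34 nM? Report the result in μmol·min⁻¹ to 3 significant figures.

52.4 μmol·min⁻¹

The y-intercept is 1/Vmax, so Vmax = 1/0.0111 = 90.1 μmol·min⁻¹.
The slope is Km/Vmax, so Km = 0.0107 × 90.1 = 0.964 nM.
Then v = 90.1 × 1.34/(0.964 + 1.34) = 52.4 μmol·min⁻¹.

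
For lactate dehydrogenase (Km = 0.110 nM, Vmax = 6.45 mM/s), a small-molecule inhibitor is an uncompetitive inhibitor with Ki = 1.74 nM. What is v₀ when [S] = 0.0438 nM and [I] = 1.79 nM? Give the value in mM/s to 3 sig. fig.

1.42 mM/s

α = 1 + [I]/Ki = 1 + 1.79/1.74 = 2.029.
For an uncompetitive inhibitor, both parameters are divided by α, giving Vmax/α and Km/α: Km,app = 0.0542 nM, Vmax,app = 3.18 mM/s.
v = Vmax,app·[S]/(Km,app + [S]) = 3.18 × 0.0438/(0.0542 + 0.0438) = 1.42 mM/s.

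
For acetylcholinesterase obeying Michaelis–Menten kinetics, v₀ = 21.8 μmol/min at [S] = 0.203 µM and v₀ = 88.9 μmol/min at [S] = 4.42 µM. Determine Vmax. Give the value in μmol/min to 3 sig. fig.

In reciprocal form, 1/v = (Km/Vmax)·(1/[S]) + 1/Vmax. The two points give (1/[S], 1/v) = (4.926, 0.04587) and (0.2262, 0.01125).
Slope = (0.04587 − 0.01125)/(4.926 − 0.2262) = 0.007367; intercept = 0.04587 − 0.007367×4.926 = 0.009582.
Vmax = 1/intercept = 104 μmol/min; Km = slope × Vmax = 0.007367 × 104 = 0.769 µM.

104 μmol/min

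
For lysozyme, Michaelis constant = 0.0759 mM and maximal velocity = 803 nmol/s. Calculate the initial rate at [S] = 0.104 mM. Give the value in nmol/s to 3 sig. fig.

v = Vmax·[S]/(Km + [S]) = 803 × 0.104 / (0.0759 + 0.104)
  = 83.51 / 0.1799 = 464 nmol/s.

464 nmol/s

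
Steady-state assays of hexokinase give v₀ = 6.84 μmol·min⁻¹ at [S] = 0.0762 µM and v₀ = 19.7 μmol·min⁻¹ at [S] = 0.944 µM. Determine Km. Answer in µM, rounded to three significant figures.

In reciprocal form, 1/v = (Km/Vmax)·(1/[S]) + 1/Vmax. The two points give (1/[S], 1/v) = (13.12, 0.1462) and (1.059, 0.05076).
Slope = (0.1462 − 0.05076)/(13.12 − 1.059) = 0.007911; intercept = 0.1462 − 0.007911×13.12 = 0.04238.
Vmax = 1/intercept = 23.6 μmol·min⁻¹; Km = slope × Vmax = 0.007911 × 23.6 = 0.187 µM.

0.187 µM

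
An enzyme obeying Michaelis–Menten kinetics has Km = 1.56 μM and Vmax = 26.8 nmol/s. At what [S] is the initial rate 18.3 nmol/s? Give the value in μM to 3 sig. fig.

The required fractional saturation is v/Vmax = 18.3/26.8 = 0.6828.
Then [S]/(Km+[S]) = 0.6828 ⇒ [S] = 1.56 × 0.6828/(1 − 0.6828) = 3.36 μM.

3.36 μM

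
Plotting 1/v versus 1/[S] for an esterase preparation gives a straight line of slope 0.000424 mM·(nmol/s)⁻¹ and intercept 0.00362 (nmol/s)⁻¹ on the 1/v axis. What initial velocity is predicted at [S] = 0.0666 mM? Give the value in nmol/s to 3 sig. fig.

The y-intercept is 1/Vmax, so Vmax = 1/0.00362 = 276 nmol/s.
The slope is Km/Vmax, so Km = 0.000424 × 276 = 0.117 mM.
Then v = 276 × 0.0666/(0.117 + 0.0666) = 100 nmol/s.

100 nmol/s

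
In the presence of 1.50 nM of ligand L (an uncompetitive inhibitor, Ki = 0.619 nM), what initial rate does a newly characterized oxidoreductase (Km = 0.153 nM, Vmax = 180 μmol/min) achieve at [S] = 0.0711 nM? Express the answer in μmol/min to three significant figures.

α = 1 + [I]/Ki = 1 + 1.50/0.619 = 3.423.
For an uncompetitive inhibitor, both parameters are divided by α, giving Vmax/α and Km/α: Km,app = 0.0447 nM, Vmax,app = 52.6 μmol/min.
v = Vmax,app·[S]/(Km,app + [S]) = 52.6 × 0.0711/(0.0447 + 0.0711) = 32.3 μmol/min.

32.3 μmol/min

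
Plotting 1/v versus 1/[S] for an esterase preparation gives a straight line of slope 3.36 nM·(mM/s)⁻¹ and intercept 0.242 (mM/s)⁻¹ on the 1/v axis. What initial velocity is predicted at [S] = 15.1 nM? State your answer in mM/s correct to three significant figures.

The y-intercept is 1/Vmax, so Vmax = 1/0.242 = 4.13 mM/s.
The slope is Km/Vmax, so Km = 3.36 × 4.13 = 13.9 nM.
Then v = 4.13 × 15.1/(13.9 + 15.1) = 2.15 mM/s.

2.15 mM/s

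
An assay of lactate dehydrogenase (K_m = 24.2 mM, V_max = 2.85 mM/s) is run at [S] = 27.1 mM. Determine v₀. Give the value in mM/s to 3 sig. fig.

[S]/(Km+[S]) = 27.1/51.30 = 0.5283, the fractional saturation.
v = 0.5283 × Vmax = 0.5283 × 2.85 = 1.51 mM/s.

1.51 mM/s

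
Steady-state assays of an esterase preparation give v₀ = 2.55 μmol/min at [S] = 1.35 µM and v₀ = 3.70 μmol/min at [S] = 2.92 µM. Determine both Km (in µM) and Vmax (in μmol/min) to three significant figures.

In reciprocal form, 1/v = (Km/Vmax)·(1/[S]) + 1/Vmax. The two points give (1/[S], 1/v) = (0.7407, 0.3922) and (0.3425, 0.2703).
Slope = (0.3922 − 0.2703)/(0.7407 − 0.3425) = 0.3060; intercept = 0.3922 − 0.3060×0.7407 = 0.1655.
Vmax = 1/intercept = 6.04 μmol/min; Km = slope × Vmax = 0.3060 × 6.04 = 1.85 µM.

Km = 1.85 µM; Vmax = 6.04 μmol/min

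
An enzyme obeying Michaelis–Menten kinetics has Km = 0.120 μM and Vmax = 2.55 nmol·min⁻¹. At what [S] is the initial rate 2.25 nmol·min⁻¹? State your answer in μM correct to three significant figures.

0.900 μM

Rearranging v = Vmax[S]/(Km+[S]) gives [S] = Km·v/(Vmax − v).
[S] = 0.120 × 2.25 / (2.55 − 2.25) = 0.2700/0.3000 = 0.900 μM.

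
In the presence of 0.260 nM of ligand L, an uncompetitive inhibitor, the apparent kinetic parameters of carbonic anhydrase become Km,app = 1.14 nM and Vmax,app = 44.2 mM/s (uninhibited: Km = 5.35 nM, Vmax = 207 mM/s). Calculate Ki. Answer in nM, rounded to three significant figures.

Uncompetitive: Vmax,app = Vmax/α (and Km,app = Km/α) with α = 1 + [I]/Ki.
α = Vmax/Vmax,app = 207/44.2 = 4.683.
Ki = [I]/(α − 1) = 0.260/3.683 = 0.0706 nM.

0.0706 nM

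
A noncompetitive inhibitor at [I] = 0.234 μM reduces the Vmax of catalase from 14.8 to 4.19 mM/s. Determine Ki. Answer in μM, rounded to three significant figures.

Noncompetitive: Vmax,app = Vmax/α with α = 1 + [I]/Ki.
α = Vmax/Vmax,app = 14.8/4.19 = 3.532.
Ki = [I]/(α − 1) = 0.234/2.532 = 0.0924 μM.

0.0924 μM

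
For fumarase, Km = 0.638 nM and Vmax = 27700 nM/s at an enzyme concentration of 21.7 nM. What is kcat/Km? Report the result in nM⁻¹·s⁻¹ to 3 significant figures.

kcat = Vmax/[E]total = 27700/21.7 = 1280 s⁻¹.
kcat/Km = 1280/0.638 = 2000 nM⁻¹·s⁻¹.

2000 nM⁻¹·s⁻¹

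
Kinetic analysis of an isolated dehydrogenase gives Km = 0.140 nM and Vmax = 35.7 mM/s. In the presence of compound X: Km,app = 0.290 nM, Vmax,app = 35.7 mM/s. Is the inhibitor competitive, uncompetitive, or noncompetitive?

Km increases (0.140 → 0.290 nM) while Vmax is unchanged — the hallmark of competitive inhibition.

competitive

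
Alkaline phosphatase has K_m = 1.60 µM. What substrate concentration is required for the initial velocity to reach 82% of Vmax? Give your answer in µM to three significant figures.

v/Vmax = [S]/(Km+[S]) = 0.82, so [S] = Km·0.82/(1 − 0.82) = 1.60 × 4.556.
[S] = 7.29 µM.

7.29 µM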